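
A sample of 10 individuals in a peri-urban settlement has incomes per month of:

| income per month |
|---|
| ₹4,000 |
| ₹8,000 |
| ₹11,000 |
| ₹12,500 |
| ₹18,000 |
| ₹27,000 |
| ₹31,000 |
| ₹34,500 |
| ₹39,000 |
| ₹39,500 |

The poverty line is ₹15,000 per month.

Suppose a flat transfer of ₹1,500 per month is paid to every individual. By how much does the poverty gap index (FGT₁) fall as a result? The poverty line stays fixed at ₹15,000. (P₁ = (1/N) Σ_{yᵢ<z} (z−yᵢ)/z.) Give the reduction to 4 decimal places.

Before: below the line — ₹4,000, ₹8,000, ₹11,000, ₹12,500; poverty gap index (FGT₁) = 0.163333.
After the ₹1,500 transfer: below the line — ₹5,500, ₹9,500, ₹12,500, ₹14,000; poverty gap index (FGT₁) = 0.123333.
Reduction = 0.163333 − 0.123333 = 0.0400.

0.0400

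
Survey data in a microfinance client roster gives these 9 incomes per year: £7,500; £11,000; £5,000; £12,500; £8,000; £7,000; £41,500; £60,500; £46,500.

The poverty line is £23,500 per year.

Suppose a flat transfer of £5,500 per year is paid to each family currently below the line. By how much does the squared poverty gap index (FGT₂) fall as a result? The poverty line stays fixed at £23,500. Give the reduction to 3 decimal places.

Before: below the line — £5,000, £7,000, £7,500, £8,000, £11,000, £12,500; squared poverty gap index (FGT₂) = 0.27926.
After the £5,500 transfer: below the line — £10,500, £12,500, £13,000, £13,500, £16,500, £18,000; squared poverty gap index (FGT₂) = 0.11659.
Reduction = 0.27926 − 0.11659 = 0.163.

0.163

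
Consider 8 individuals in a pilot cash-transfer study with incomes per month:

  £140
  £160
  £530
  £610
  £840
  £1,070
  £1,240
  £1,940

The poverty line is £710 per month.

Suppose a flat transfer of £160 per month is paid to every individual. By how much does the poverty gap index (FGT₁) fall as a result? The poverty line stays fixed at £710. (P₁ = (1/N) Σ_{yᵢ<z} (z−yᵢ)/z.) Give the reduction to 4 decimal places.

0.1021

Before: below the line — £140, £160, £530, £610; poverty gap index (FGT₁) = 0.246479.
After the £160 transfer: below the line — £300, £320, £690; poverty gap index (FGT₁) = 0.144366.
Reduction = 0.246479 − 0.144366 = 0.1021.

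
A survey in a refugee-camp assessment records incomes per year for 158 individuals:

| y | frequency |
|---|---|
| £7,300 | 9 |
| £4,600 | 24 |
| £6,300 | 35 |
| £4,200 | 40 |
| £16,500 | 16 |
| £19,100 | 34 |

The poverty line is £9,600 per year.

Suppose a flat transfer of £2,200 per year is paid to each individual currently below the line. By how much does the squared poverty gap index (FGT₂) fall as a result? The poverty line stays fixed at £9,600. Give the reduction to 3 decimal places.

Before: below the line — 40×£4,200, 24×£4,600, 35×£6,300, 9×£7,300; squared poverty gap index (FGT₂) = 0.15075.
After the £2,200 transfer: below the line — 40×£6,400, 24×£6,800, 35×£8,500, 9×£9,500; squared poverty gap index (FGT₂) = 0.04397.
Reduction = 0.15075 − 0.04397 = 0.107.

0.107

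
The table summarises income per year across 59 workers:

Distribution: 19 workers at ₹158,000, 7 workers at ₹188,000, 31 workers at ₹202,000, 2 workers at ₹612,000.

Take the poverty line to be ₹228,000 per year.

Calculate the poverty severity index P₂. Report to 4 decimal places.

0.0408

Incomes under z: 19×₹158,000, 7×₹188,000, 31×₹202,000 (q = 57 of N = 59).
Normalized shortfalls: (228000−158000)/228000 = 0.3070 (×19); (228000−188000)/228000 = 0.1754 (×7); (228000−202000)/228000 = 0.1140 (×31).
Squared: 0.0943 (×19); 0.0308 (×7); 0.0130 (×31).
Sum = 2.409511; P₂ = 2.409511 / 59 = 0.0408.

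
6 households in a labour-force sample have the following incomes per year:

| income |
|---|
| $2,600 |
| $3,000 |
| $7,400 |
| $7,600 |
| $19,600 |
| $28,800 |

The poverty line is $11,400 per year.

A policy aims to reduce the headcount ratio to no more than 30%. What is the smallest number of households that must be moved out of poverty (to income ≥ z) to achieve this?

3

Currently q = 4 of N = 6 are below the line (H = 0.667).
A headcount ratio of at most 30% allows at most ⌊0.30 × 6⌋ = 1 poor households.
So at least 4 − 1 = 3 must be lifted.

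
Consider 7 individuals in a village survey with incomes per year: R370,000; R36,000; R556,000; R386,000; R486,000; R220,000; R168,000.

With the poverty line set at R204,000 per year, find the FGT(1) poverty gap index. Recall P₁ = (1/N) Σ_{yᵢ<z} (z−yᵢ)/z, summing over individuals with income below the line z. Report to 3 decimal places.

0.143

Below the line: R36,000, R168,000 (q = 2 of N = 7).
Relative gaps: (204000−36000)/204000 = 0.8235; (204000−168000)/204000 = 0.1765.
Sum of shortfalls = 1.000000; P₁ averages over all N: 1.000000 / 7 = 0.143.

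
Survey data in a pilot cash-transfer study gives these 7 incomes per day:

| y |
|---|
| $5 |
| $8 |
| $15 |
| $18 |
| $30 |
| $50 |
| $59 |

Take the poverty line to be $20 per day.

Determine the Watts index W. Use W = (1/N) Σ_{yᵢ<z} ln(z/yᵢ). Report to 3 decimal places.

Below z: $5, $8, $15, $18 (q = 4 of N = 7).
Log gaps: ln(20/5) = 1.3863; ln(20/8) = 0.9163; ln(20/15) = 0.2877; ln(20/18) = 0.1054.
W = 2.695628 / 7 = 0.385.

0.385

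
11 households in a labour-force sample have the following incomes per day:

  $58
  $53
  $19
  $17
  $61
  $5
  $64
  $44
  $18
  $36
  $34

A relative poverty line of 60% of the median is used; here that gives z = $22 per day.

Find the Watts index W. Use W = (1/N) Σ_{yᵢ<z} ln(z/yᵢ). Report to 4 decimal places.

Below the line: $5, $17, $18, $19 (q = 4 of N = 11).
Log shortfalls: ln(22/5) = 1.4816; ln(22/17) = 0.2578; ln(22/18) = 0.2007; ln(22/19) = 0.1466.
W = 2.086708 / 11 = 0.1897.

0.1897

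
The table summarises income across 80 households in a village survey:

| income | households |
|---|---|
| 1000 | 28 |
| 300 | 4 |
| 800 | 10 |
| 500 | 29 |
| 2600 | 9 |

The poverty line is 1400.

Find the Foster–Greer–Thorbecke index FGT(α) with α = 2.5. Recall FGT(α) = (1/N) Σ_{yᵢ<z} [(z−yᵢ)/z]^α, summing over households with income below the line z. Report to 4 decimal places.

Poor units: 4×300, 29×500, 10×800, 28×1000 (q = 71 of N = 80).
Relative gaps: (1400−300)/1400 = 0.7857 (×4); (1400−500)/1400 = 0.6429 (×29); (1400−800)/1400 = 0.4286 (×10); (1400−1000)/1400 = 0.2857 (×28).
Raised to α = 2.5: 0.54722 (×4); 0.33135 (×29); 0.12024 (×10); 0.04363 (×28).
Sum = 14.222202; FGT(2.5) = 14.222202 / 80 = 0.1778.

0.1778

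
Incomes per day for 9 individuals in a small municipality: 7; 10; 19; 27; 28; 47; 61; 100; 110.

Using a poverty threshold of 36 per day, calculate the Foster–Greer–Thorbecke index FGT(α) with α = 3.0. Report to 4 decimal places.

0.1146

Poor units: 7, 10, 19, 27, 28 (q = 5 of N = 9).
Relative gaps: (36−7)/36 = 0.8056; (36−10)/36 = 0.7222; (36−19)/36 = 0.4722; (36−27)/36 = 0.2500; (36−28)/36 = 0.2222.
Raised to α = 3.0: 0.52274; 0.37671; 0.10530; 0.01562; 0.01097.
Sum = 1.031357; FGT(3.0) = 1.031357 / 9 = 0.1146.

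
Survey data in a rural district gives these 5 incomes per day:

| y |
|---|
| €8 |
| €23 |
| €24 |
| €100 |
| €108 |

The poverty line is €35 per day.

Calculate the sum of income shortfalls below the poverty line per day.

€50

Below z: €8, €23, €24 (q = 3 of N = 5).
Individual gaps: 35−8 = 27; 35−23 = 12; 35−24 = 11.
Aggregate gap = €50.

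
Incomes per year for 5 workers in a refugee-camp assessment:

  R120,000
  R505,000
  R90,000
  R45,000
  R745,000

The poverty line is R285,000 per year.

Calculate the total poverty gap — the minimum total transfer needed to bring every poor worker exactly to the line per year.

Poor units: R45,000, R90,000, R120,000 (q = 3 of N = 5).
Individual gaps: 285000−45000 = 240000; 285000−90000 = 195000; 285000−120000 = 165000.
Aggregate gap = R600,000.

R600,000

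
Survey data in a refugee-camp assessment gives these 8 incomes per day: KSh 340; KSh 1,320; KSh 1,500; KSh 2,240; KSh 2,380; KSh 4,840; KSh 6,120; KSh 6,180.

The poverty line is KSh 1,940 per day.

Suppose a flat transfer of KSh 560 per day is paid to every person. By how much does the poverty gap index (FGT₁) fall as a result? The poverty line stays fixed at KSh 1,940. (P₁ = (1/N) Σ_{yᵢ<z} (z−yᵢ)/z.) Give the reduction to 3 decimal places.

0.101

Before: below the line — KSh 340, KSh 1,320, KSh 1,500; poverty gap index (FGT₁) = 0.17139.
After the KSh 560 transfer: below the line — KSh 900, KSh 1,880; poverty gap index (FGT₁) = 0.07088.
Reduction = 0.17139 − 0.07088 = 0.101.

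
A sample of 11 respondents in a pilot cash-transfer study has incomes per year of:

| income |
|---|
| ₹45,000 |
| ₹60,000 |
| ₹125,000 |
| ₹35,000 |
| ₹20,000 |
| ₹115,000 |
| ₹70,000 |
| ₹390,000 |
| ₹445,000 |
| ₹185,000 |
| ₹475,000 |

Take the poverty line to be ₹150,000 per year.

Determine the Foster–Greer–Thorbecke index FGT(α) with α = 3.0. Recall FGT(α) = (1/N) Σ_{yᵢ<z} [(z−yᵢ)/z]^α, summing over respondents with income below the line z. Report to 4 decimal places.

Poor units: ₹20,000, ₹35,000, ₹45,000, ₹60,000, ₹70,000, ₹115,000, ₹125,000 (q = 7 of N = 11).
Shortfall ratios: (150000−20000)/150000 = 0.8667; (150000−35000)/150000 = 0.7667; (150000−45000)/150000 = 0.7000; (150000−60000)/150000 = 0.6000; (150000−70000)/150000 = 0.5333; (150000−115000)/150000 = 0.2333; (150000−125000)/150000 = 0.1667.
Raised to α = 3.0: 0.65096; 0.45063; 0.34300; 0.21600; 0.15170; 0.01270; 0.00463.
Sum = 1.829630; FGT(3.0) = 1.829630 / 11 = 0.1663.

0.1663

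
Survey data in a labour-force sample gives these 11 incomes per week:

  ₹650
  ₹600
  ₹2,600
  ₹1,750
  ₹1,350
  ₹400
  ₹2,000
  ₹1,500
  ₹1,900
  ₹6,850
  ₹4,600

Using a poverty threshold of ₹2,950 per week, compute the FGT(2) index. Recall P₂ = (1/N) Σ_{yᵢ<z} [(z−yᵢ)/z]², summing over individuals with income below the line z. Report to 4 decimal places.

0.2669

Below z: ₹400, ₹600, ₹650, ₹1,350, ₹1,500, ₹1,750, ₹1,900, ₹2,000, ₹2,600 (q = 9 of N = 11).
Normalized shortfalls: (2950−400)/2950 = 0.8644; (2950−600)/2950 = 0.7966; (2950−650)/2950 = 0.7797; (2950−1350)/2950 = 0.5424; (2950−1500)/2950 = 0.4915; (2950−1750)/2950 = 0.4068; (2950−1900)/2950 = 0.3559; (2950−2000)/2950 = 0.3220; (2950−2600)/2950 = 0.1186.
Squared: 0.7472; 0.6346; 0.6079; 0.2942; 0.2416; 0.1655; 0.1267; 0.1037; 0.0141.
Sum = 2.935363; P₂ = 2.935363 / 11 = 0.2669.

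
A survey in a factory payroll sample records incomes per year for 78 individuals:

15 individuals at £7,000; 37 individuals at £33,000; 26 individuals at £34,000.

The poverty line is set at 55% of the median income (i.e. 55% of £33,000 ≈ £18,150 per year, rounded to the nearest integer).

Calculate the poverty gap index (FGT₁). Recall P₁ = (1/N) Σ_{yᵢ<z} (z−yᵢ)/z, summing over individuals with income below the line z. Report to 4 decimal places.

0.1181

Poor units: 15×£7,000 (q = 15 of N = 78).
Shortfall ratios: (18150−7000)/18150 = 0.6143 (×15).
Σ = 9.214876. Dividing by the full population N = 78 gives P₁ = 0.1181.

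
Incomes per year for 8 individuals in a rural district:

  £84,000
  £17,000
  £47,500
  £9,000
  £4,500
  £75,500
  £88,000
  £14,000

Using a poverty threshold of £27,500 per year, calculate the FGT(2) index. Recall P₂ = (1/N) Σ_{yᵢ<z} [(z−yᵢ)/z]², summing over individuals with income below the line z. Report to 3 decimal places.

0.192

Below z: £4,500, £9,000, £14,000, £17,000 (q = 4 of N = 8).
Normalized shortfalls: (27500−4500)/27500 = 0.8364; (27500−9000)/27500 = 0.6727; (27500−14000)/27500 = 0.4909; (27500−17000)/27500 = 0.3818.
Squared: 0.6995; 0.4526; 0.2410; 0.1458.
Sum = 1.538843; P₂ = 1.538843 / 8 = 0.192.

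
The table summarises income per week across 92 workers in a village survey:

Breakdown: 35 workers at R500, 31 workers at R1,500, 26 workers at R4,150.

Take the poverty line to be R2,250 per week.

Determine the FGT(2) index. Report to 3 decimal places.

0.268

Incomes under z: 35×R500, 31×R1,500 (q = 66 of N = 92).
Relative gaps: (2250−500)/2250 = 0.7778 (×35); (2250−1500)/2250 = 0.3333 (×31).
Squared: 0.6049 (×35); 0.1111 (×31).
Sum = 24.617284; P₂ = 24.617284 / 92 = 0.268.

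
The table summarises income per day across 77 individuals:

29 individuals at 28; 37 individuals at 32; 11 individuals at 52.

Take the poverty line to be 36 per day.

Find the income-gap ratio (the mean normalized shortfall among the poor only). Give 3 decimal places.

0.160

Below the line: 29×28, 37×32 (q = 66 of N = 77).
Relative gaps: 0.2222 (×29), 0.1111 (×37); sum = 10.555556.
The income-gap ratio divides by q (the poor only): 10.555556 / 66 = 0.160.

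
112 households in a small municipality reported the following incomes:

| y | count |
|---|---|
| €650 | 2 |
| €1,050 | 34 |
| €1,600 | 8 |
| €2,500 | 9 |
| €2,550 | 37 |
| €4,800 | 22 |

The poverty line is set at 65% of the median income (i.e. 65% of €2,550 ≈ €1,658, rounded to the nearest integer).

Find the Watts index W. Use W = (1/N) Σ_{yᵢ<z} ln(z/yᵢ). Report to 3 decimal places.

Below the line: 2×€650, 34×€1,050, 8×€1,600 (q = 44 of N = 112).
ln(z/y) terms: ln(1658/650) = 0.9364 (×2); ln(1658/1050) = 0.4568 (×34); ln(1658/1600) = 0.0356 (×8).
W = 17.689602 / 112 = 0.158.

0.158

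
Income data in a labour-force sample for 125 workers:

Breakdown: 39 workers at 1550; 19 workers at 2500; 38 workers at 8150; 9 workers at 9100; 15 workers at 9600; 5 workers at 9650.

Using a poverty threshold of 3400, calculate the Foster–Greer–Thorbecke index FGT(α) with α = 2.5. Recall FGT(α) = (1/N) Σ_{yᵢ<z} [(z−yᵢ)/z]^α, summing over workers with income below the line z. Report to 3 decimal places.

0.074

Below z: 39×1550, 19×2500 (q = 58 of N = 125).
Gap ratios (z−y)/z: (3400−1550)/3400 = 0.5441 (×39); (3400−2500)/3400 = 0.2647 (×19).
Raised to α = 2.5: 0.21839 (×39); 0.03605 (×19).
Sum = 9.202152; FGT(2.5) = 9.202152 / 125 = 0.074.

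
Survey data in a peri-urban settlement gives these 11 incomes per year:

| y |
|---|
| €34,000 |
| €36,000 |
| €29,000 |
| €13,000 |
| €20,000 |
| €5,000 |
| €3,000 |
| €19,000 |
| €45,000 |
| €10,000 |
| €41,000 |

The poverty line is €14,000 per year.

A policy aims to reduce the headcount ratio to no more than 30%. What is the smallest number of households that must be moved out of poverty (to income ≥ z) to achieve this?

1

4 of the 11 households are poor, so H = 4/11 = 0.364.
A headcount ratio of at most 30% allows at most ⌊0.30 × 11⌋ = 3 poor households.
So at least 4 − 3 = 1 must be lifted.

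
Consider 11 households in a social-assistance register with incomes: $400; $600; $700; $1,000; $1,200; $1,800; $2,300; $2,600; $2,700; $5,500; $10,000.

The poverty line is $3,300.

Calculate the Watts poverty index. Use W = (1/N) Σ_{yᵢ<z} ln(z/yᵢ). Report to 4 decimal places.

0.8161

Below the line: $400, $600, $700, $1,000, $1,200, $1,800, $2,300, $2,600, $2,700 (q = 9 of N = 11).
Log shortfalls: ln(3300/400) = 2.1102; ln(3300/600) = 1.7047; ln(3300/700) = 1.5506; ln(3300/1000) = 1.1939; ln(3300/1200) = 1.0116; ln(3300/1800) = 0.6061; ln(3300/2300) = 0.3610; ln(3300/2600) = 0.2384; ln(3300/2700) = 0.2007.
W = 8.977313 / 11 = 0.8161.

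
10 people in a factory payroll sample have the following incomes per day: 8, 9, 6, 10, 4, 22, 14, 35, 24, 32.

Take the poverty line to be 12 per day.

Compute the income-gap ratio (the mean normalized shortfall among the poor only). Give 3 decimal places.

Below the line: 4, 6, 8, 9, 10 (q = 5 of N = 10).
Relative gaps: 0.6667, 0.5000, 0.3333, 0.2500, 0.1667; sum = 1.916667.
The income-gap ratio divides by q (the poor only): 1.916667 / 5 = 0.383.

0.383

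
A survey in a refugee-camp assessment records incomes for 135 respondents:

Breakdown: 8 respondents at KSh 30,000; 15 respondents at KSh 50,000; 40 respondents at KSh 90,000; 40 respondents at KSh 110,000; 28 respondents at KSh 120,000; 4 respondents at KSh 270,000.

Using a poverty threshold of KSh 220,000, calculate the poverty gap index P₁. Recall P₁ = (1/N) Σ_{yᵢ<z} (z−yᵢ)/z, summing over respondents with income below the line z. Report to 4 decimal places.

0.5545

Below the line: 8×KSh 30,000, 15×KSh 50,000, 40×KSh 90,000, 40×KSh 110,000, 28×KSh 120,000 (q = 131 of N = 135).
Relative gaps: (220000−30000)/220000 = 0.8636 (×8); (220000−50000)/220000 = 0.7727 (×15); (220000−90000)/220000 = 0.5909 (×40); (220000−110000)/220000 = 0.5000 (×40); (220000−120000)/220000 = 0.4545 (×28).
Σ = 74.863636. Dividing by the full population N = 135 gives P₁ = 0.5545.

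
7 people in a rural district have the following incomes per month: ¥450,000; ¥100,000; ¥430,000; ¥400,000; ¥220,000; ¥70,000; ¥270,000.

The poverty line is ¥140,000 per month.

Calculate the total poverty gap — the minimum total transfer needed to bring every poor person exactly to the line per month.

¥110,000

Poor units: ¥70,000, ¥100,000 (q = 2 of N = 7).
Individual gaps: 140000−70000 = 70000; 140000−100000 = 40000.
Aggregate gap = ¥110,000.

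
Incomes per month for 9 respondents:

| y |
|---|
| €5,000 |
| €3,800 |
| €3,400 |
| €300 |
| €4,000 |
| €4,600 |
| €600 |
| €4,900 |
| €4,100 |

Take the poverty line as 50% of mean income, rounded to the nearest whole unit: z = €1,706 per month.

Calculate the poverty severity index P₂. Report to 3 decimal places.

0.122

Below z: €300, €600 (q = 2 of N = 9).
Normalized shortfalls: (1706−300)/1706 = 0.8242; (1706−600)/1706 = 0.6483.
Squared: 0.6792; 0.4203.
Sum = 1.099516; P₂ = 1.099516 / 9 = 0.122.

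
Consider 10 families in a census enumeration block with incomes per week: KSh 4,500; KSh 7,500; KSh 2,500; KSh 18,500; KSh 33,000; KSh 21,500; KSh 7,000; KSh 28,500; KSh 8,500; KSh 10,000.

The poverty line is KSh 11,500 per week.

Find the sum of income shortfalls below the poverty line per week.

Below z: KSh 2,500, KSh 4,500, KSh 7,000, KSh 7,500, KSh 8,500, KSh 10,000 (q = 6 of N = 10).
Individual gaps: 11500−2500 = 9000; 11500−4500 = 7000; 11500−7000 = 4500; 11500−7500 = 4000; 11500−8500 = 3000; 11500−10000 = 1500.
Aggregate gap = KSh 29,000.

KSh 29,000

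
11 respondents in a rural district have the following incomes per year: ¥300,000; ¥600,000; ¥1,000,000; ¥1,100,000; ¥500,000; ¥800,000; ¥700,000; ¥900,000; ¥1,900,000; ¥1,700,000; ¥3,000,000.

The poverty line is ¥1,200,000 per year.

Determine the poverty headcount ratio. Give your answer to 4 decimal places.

8 of the 11 respondents have income below ¥1,200,000.
H = 8/11 = 0.7273.

0.7273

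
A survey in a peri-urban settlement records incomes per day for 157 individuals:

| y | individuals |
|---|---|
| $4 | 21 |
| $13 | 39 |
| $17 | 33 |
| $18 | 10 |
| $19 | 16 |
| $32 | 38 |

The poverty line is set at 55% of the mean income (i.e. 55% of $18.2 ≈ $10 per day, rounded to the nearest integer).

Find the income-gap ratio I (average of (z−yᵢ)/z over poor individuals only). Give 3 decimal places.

Below the line: 21×$4 (q = 21 of N = 157).
Relative gaps: 0.6000 (×21); sum = 12.600000.
The income-gap ratio divides by q (the poor only): 12.600000 / 21 = 0.600.

0.600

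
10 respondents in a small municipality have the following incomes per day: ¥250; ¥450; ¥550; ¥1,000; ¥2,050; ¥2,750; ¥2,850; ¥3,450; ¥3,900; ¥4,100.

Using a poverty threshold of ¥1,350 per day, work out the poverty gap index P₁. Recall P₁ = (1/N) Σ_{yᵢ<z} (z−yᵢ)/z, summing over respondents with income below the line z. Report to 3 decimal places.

Below the line: ¥250, ¥450, ¥550, ¥1,000 (q = 4 of N = 10).
Relative gaps: (1350−250)/1350 = 0.8148; (1350−450)/1350 = 0.6667; (1350−550)/1350 = 0.5926; (1350−1000)/1350 = 0.2593.
Σ = 2.333333. Dividing by the full population N = 10 gives P₁ = 0.233.

0.233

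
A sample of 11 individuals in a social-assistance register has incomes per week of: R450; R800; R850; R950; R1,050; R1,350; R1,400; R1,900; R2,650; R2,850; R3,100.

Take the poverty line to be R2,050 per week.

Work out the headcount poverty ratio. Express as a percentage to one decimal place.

72.7%

8 of the 11 individuals have income below R2,050.
H = 8/11 = 72.7%.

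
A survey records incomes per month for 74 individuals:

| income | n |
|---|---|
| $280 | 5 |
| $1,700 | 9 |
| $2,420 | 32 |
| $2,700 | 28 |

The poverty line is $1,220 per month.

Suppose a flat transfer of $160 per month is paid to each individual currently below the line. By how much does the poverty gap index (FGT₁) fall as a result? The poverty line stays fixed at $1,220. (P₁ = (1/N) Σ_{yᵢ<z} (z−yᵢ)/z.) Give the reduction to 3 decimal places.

0.009

Before: below the line — 5×$280; poverty gap index (FGT₁) = 0.05206.
After the $160 transfer: below the line — 5×$440; poverty gap index (FGT₁) = 0.04320.
Reduction = 0.05206 − 0.04320 = 0.009.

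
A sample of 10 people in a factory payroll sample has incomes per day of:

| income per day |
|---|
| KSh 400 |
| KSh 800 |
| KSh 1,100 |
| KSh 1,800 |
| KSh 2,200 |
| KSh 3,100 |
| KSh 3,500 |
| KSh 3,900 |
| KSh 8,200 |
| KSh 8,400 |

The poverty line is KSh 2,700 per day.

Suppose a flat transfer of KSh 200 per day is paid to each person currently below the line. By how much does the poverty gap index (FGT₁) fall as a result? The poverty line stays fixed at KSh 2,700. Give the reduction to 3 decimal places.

Before: below the line — KSh 400, KSh 800, KSh 1,100, KSh 1,800, KSh 2,200; poverty gap index (FGT₁) = 0.26667.
After the KSh 200 transfer: below the line — KSh 600, KSh 1,000, KSh 1,300, KSh 2,000, KSh 2,400; poverty gap index (FGT₁) = 0.22963.
Reduction = 0.26667 − 0.22963 = 0.037.

0.037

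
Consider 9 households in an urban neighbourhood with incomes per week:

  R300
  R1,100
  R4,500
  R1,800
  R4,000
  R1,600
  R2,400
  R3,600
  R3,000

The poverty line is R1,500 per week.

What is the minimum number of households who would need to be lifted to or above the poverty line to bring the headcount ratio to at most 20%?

Currently q = 2 of N = 9 are below the line (H = 0.222).
A headcount ratio of at most 20% allows at most ⌊0.20 × 9⌋ = 1 poor households.
So at least 2 − 1 = 1 must be lifted.

1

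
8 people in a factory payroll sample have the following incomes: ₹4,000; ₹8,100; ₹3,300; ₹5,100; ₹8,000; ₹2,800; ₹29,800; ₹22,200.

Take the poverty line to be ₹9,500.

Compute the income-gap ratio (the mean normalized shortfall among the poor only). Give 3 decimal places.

Below z: ₹2,800, ₹3,300, ₹4,000, ₹5,100, ₹8,000, ₹8,100 (q = 6 of N = 8).
Relative gaps: 0.7053, 0.6526, 0.5789, 0.4632, 0.1579, 0.1474; sum = 2.705263.
The income-gap ratio divides by q (the poor only): 2.705263 / 6 = 0.451.

0.451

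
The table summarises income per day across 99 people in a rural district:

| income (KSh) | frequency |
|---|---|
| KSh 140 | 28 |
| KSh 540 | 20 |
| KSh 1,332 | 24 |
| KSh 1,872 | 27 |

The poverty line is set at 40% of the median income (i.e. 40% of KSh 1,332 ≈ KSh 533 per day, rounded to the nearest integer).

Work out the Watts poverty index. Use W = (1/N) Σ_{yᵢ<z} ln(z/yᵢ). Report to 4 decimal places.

Below the line: 28×KSh 140 (q = 28 of N = 99).
Log shortfalls: ln(533/140) = 1.3369 (×28).
W = 37.432612 / 99 = 0.3781.

0.3781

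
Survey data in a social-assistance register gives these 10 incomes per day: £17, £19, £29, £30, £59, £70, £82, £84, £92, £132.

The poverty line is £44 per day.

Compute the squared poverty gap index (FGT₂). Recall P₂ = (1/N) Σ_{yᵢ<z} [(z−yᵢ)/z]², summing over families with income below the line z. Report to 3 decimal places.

0.092

Incomes under z: £17, £19, £29, £30 (q = 4 of N = 10).
Relative gaps: (44−17)/44 = 0.6136; (44−19)/44 = 0.5682; (44−29)/44 = 0.3409; (44−30)/44 = 0.3182.
Squared: 0.3765; 0.3228; 0.1162; 0.1012.
Sum = 0.916839; P₂ = 0.916839 / 10 = 0.092.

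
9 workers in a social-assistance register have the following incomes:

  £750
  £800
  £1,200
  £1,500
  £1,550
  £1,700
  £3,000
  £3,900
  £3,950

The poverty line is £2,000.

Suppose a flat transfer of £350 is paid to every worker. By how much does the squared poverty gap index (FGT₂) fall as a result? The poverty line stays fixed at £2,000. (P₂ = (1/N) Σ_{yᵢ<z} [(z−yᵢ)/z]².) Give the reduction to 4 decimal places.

0.0672

Before: below the line — £750, £800, £1,200, £1,500, £1,550, £1,700; squared poverty gap index (FGT₂) = 0.116250.
After the £350 transfer: below the line — £1,100, £1,150, £1,550, £1,850, £1,900; squared poverty gap index (FGT₂) = 0.049097.
Reduction = 0.116250 − 0.049097 = 0.0672.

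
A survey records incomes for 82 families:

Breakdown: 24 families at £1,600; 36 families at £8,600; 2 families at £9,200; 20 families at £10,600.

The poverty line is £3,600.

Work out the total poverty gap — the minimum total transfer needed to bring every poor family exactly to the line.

Incomes under z: 24×£1,600 (q = 24 of N = 82).
Individual gaps: 24×(3600−1600) = 48000.
Aggregate gap = £48,000.

£48,000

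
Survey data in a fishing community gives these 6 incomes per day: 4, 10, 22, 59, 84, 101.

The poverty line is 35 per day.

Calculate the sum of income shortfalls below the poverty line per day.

69

Incomes under z: 4, 10, 22 (q = 3 of N = 6).
Individual gaps: 35−4 = 31; 35−10 = 25; 35−22 = 13.
Aggregate gap = 69.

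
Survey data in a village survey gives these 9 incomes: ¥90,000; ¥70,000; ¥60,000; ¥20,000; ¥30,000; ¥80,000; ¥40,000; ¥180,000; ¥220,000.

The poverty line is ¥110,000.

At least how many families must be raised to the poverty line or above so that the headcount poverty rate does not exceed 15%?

6

Currently q = 7 of N = 9 are below the line (H = 0.778).
A headcount ratio of at most 15% allows at most ⌊0.15 × 9⌋ = 1 poor families.
So at least 7 − 1 = 6 must be lifted.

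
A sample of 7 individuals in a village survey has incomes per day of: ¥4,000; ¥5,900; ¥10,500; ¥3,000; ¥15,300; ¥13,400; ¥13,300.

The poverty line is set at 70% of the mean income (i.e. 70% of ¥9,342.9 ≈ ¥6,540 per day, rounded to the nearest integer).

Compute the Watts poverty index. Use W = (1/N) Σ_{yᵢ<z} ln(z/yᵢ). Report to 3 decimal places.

0.196

Below the line: ¥3,000, ¥4,000, ¥5,900 (q = 3 of N = 7).
Log shortfalls: ln(6540/3000) = 0.7793; ln(6540/4000) = 0.4916; ln(6540/5900) = 0.1030.
W = 1.373952 / 7 = 0.196.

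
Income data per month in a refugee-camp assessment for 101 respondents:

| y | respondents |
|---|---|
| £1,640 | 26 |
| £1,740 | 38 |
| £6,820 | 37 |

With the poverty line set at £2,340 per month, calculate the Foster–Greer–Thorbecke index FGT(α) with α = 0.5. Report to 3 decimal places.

Incomes under z: 26×£1,640, 38×£1,740 (q = 64 of N = 101).
Shortfall ratios: (2340−1640)/2340 = 0.2991 (×26); (2340−1740)/2340 = 0.2564 (×38).
Raised to α = 0.5: 0.54694 (×26); 0.50637 (×38).
Sum = 33.462534; FGT(0.5) = 33.462534 / 101 = 0.331.

0.331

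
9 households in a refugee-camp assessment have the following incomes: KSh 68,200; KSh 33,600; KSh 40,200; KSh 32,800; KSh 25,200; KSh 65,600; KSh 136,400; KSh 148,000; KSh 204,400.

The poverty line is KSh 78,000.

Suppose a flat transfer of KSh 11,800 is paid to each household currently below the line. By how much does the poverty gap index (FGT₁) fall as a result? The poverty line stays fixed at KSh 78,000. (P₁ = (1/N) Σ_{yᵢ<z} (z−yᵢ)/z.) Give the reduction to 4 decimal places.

0.0980

Before: below the line — KSh 25,200, KSh 32,800, KSh 33,600, KSh 40,200, KSh 65,600, KSh 68,200; poverty gap index (FGT₁) = 0.288319.
After the KSh 11,800 transfer: below the line — KSh 37,000, KSh 44,600, KSh 45,400, KSh 52,000, KSh 77,400; poverty gap index (FGT₁) = 0.190313.
Reduction = 0.288319 − 0.190313 = 0.0980.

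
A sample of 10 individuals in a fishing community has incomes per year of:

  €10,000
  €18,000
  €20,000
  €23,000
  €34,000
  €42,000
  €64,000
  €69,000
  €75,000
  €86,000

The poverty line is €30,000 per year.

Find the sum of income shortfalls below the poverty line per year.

Below z: €10,000, €18,000, €20,000, €23,000 (q = 4 of N = 10).
Individual gaps: 30000−10000 = 20000; 30000−18000 = 12000; 30000−20000 = 10000; 30000−23000 = 7000.
Aggregate gap = €49,000.

€49,000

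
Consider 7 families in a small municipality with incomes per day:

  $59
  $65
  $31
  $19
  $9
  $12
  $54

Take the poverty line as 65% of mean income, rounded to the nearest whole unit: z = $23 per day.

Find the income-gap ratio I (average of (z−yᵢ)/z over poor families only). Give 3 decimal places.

Below the line: $9, $12, $19 (q = 3 of N = 7).
Relative gaps: 0.6087, 0.4783, 0.1739; sum = 1.260870.
The income-gap ratio divides by q (the poor only): 1.260870 / 3 = 0.420.

0.420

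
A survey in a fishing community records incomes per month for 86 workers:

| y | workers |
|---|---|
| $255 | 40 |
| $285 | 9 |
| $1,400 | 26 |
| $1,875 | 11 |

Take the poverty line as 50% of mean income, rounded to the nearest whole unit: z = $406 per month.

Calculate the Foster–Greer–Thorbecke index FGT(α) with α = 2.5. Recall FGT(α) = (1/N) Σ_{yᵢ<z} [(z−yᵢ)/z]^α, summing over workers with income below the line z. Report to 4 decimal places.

Below the line: 40×$255, 9×$285 (q = 49 of N = 86).
Normalized shortfalls: (406−255)/406 = 0.3719 (×40); (406−285)/406 = 0.2980 (×9).
Raised to α = 2.5: 0.08436 (×40); 0.04849 (×9).
Sum = 3.810734; FGT(2.5) = 3.810734 / 86 = 0.0443.

0.0443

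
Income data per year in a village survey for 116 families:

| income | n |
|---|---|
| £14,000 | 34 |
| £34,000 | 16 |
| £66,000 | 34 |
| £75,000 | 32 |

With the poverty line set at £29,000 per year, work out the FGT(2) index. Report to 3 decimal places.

0.078

Below the line: 34×£14,000 (q = 34 of N = 116).
Relative gaps: (29000−14000)/29000 = 0.5172 (×34).
Squared: 0.2675 (×34).
Sum = 9.096314; P₂ = 9.096314 / 116 = 0.078.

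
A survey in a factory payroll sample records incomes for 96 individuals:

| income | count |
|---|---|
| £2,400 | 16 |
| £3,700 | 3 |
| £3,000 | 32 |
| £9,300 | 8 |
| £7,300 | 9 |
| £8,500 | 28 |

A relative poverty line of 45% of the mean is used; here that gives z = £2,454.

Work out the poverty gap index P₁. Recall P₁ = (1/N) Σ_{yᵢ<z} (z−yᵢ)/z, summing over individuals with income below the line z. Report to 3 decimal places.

Below z: 16×£2,400 (q = 16 of N = 96).
Gap ratios (z−y)/z: (2454−2400)/2454 = 0.0220 (×16).
Sum of shortfalls = 0.352078; P₁ averages over all N: 0.352078 / 96 = 0.004.

0.004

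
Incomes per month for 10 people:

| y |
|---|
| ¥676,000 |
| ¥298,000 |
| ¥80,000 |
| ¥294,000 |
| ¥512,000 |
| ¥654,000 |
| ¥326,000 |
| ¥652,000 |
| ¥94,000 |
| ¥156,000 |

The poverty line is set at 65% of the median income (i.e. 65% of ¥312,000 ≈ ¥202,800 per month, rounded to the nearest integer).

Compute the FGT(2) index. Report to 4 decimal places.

0.0708

Below the line: ¥80,000, ¥94,000, ¥156,000 (q = 3 of N = 10).
Relative gaps: (202800−80000)/202800 = 0.6055; (202800−94000)/202800 = 0.5365; (202800−156000)/202800 = 0.2308.
Squared: 0.3667; 0.2878; 0.0533.
Sum = 0.707733; P₂ = 0.707733 / 10 = 0.0708.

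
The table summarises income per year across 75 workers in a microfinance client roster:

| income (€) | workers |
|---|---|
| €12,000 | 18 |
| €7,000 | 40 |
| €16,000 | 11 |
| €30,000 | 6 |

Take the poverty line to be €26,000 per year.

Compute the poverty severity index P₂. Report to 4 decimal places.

0.3761

Poor units: 40×€7,000, 18×€12,000, 11×€16,000 (q = 69 of N = 75).
Shortfall ratios: (26000−7000)/26000 = 0.7308 (×40); (26000−12000)/26000 = 0.5385 (×18); (26000−16000)/26000 = 0.3846 (×11).
Squared: 0.5340 (×40); 0.2899 (×18); 0.1479 (×11).
Sum = 28.207101; P₂ = 28.207101 / 75 = 0.3761.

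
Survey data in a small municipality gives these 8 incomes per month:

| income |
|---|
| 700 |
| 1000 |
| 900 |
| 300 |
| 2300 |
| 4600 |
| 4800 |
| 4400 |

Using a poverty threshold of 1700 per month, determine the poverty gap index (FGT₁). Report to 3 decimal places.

0.287

Incomes under z: 300, 700, 900, 1000 (q = 4 of N = 8).
Relative gaps: (1700−300)/1700 = 0.8235; (1700−700)/1700 = 0.5882; (1700−900)/1700 = 0.4706; (1700−1000)/1700 = 0.4118.
Σ = 2.294118. Dividing by the full population N = 8 gives P₁ = 0.287.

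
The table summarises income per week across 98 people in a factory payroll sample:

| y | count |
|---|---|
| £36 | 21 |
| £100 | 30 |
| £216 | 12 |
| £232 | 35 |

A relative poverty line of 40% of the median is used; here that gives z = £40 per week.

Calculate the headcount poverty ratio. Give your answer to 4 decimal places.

21 of the 98 people have income below £40.
H = 21/98 = 0.2143.

0.2143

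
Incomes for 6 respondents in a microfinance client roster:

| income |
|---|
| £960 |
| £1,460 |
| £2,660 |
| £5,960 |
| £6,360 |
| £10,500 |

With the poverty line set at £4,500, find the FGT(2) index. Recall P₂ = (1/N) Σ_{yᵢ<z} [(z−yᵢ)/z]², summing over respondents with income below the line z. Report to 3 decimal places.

Below the line: £960, £1,460, £2,660 (q = 3 of N = 6).
Normalized shortfalls: (4500−960)/4500 = 0.7867; (4500−1460)/4500 = 0.6756; (4500−2660)/4500 = 0.4089.
Squared: 0.6188; 0.4564; 0.1672.
Sum = 1.242410; P₂ = 1.242410 / 6 = 0.207.

0.207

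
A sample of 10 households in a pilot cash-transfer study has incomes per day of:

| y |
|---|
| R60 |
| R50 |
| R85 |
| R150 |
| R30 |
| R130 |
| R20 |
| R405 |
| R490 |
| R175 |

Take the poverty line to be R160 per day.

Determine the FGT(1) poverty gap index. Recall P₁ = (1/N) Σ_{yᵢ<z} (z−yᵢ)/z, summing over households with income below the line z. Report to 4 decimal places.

0.3719

Incomes under z: R20, R30, R50, R60, R85, R130, R150 (q = 7 of N = 10).
Gap ratios (z−y)/z: (160−20)/160 = 0.8750; (160−30)/160 = 0.8125; (160−50)/160 = 0.6875; (160−60)/160 = 0.6250; (160−85)/160 = 0.4688; (160−130)/160 = 0.1875; (160−150)/160 = 0.0625.
Σ = 3.718750. Dividing by the full population N = 10 gives P₁ = 0.3719.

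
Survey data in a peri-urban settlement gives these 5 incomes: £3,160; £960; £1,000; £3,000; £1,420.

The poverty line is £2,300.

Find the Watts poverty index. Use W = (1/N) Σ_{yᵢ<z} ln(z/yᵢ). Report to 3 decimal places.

0.438

Below z: £960, £1,000, £1,420 (q = 3 of N = 5).
Log shortfalls: ln(2300/960) = 0.8737; ln(2300/1000) = 0.8329; ln(2300/1420) = 0.4823.
W = 2.188892 / 5 = 0.438.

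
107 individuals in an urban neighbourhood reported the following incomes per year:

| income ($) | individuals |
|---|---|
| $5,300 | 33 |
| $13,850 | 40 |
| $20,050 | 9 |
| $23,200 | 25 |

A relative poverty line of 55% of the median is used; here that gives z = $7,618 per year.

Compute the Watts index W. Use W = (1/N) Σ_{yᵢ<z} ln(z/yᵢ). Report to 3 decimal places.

0.112

Below z: 33×$5,300 (q = 33 of N = 107).
Log gaps: ln(7618/5300) = 0.3628 (×33).
W = 11.972633 / 107 = 0.112.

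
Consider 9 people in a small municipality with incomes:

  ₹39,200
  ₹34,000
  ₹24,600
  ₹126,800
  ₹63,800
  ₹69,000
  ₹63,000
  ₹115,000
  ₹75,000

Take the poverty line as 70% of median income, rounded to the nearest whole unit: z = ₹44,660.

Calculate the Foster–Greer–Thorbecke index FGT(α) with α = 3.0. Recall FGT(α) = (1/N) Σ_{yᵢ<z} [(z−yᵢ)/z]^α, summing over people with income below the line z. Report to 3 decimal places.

0.012

Poor units: ₹24,600, ₹34,000, ₹39,200 (q = 3 of N = 9).
Gap ratios (z−y)/z: (44660−24600)/44660 = 0.4492; (44660−34000)/44660 = 0.2387; (44660−39200)/44660 = 0.1223.
Raised to α = 3.0: 0.09062; 0.01360; 0.00183.
Sum = 0.106049; FGT(3.0) = 0.106049 / 9 = 0.012.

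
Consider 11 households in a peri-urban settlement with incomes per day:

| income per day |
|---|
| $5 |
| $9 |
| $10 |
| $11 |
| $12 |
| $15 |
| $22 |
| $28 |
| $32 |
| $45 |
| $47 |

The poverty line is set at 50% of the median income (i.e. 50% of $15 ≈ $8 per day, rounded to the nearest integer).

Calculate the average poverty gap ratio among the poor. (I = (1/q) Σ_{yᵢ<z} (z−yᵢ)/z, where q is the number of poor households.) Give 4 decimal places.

Poor units: $5 (q = 1 of N = 11).
Shortfall ratios (z−y)/z: 0.3750; sum = 0.375000.
The income-gap ratio divides by q (the poor only): 0.375000 / 1 = 0.3750.

0.3750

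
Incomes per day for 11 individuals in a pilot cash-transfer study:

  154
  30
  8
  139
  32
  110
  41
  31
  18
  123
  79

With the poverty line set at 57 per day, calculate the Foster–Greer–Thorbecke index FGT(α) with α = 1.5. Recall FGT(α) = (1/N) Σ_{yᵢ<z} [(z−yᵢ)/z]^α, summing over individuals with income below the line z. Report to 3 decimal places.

Poor units: 8, 18, 30, 31, 32, 41 (q = 6 of N = 11).
Shortfall ratios: (57−8)/57 = 0.8596; (57−18)/57 = 0.6842; (57−30)/57 = 0.4737; (57−31)/57 = 0.4561; (57−32)/57 = 0.4386; (57−41)/57 = 0.2807.
Raised to α = 1.5: 0.79704; 0.56596; 0.32601; 0.30807; 0.29047; 0.14872.
Sum = 2.436269; FGT(1.5) = 2.436269 / 11 = 0.221.

0.221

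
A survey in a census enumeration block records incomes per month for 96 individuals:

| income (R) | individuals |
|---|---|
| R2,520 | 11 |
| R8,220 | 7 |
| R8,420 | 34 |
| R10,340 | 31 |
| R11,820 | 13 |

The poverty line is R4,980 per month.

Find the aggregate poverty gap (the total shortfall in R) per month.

Below the line: 11×R2,520 (q = 11 of N = 96).
Individual gaps: 11×(4980−2520) = 27060.
Aggregate gap = R27,060.

R27,060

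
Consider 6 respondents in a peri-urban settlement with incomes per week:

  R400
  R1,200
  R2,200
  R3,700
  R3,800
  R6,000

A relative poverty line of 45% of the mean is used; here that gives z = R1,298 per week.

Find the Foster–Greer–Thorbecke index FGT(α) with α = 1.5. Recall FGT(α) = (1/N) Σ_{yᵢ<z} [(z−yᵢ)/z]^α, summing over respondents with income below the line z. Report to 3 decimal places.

Below the line: R400, R1,200 (q = 2 of N = 6).
Gap ratios (z−y)/z: (1298−400)/1298 = 0.6918; (1298−1200)/1298 = 0.0755.
Raised to α = 1.5: 0.57544; 0.02075.
Sum = 0.596189; FGT(1.5) = 0.596189 / 6 = 0.099.

0.099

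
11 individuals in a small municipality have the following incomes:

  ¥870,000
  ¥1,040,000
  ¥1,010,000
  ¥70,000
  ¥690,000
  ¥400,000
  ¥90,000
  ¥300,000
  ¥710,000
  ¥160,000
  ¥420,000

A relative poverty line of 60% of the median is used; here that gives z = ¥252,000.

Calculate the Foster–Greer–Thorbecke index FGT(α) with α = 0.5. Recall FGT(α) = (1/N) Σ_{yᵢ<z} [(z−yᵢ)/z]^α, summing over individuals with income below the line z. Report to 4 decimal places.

Below the line: ¥70,000, ¥90,000, ¥160,000 (q = 3 of N = 11).
Relative gaps: (252000−70000)/252000 = 0.7222; (252000−90000)/252000 = 0.6429; (252000−160000)/252000 = 0.3651.
Raised to α = 0.5: 0.84984; 0.80178; 0.60422.
Sum = 2.255838; FGT(0.5) = 2.255838 / 11 = 0.2051.

0.2051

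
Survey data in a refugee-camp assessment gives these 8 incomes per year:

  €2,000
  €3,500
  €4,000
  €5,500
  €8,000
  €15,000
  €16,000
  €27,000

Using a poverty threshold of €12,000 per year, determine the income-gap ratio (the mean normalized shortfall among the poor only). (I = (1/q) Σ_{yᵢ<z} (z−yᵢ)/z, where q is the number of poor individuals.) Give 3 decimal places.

0.617

Below z: €2,000, €3,500, €4,000, €5,500, €8,000 (q = 5 of N = 8).
Shortfall ratios (z−y)/z: 0.8333, 0.7083, 0.6667, 0.5417, 0.3333; sum = 3.083333.
The income-gap ratio divides by q (the poor only): 3.083333 / 5 = 0.617.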